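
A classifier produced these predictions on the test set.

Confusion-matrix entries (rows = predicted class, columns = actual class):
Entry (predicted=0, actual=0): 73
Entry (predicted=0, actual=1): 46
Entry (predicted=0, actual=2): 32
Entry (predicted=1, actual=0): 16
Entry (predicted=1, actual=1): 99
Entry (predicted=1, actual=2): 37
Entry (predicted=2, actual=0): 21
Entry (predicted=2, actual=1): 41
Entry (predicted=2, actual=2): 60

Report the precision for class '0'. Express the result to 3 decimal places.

0.483

One-vs-rest for '0': TP = diagonal; FP = other classes predicted '0'; FN = '0' predicted as other.
precision = TP/(TP+FP).
0: TP=73, FP=46+32=78 → 73/151 = 0.4834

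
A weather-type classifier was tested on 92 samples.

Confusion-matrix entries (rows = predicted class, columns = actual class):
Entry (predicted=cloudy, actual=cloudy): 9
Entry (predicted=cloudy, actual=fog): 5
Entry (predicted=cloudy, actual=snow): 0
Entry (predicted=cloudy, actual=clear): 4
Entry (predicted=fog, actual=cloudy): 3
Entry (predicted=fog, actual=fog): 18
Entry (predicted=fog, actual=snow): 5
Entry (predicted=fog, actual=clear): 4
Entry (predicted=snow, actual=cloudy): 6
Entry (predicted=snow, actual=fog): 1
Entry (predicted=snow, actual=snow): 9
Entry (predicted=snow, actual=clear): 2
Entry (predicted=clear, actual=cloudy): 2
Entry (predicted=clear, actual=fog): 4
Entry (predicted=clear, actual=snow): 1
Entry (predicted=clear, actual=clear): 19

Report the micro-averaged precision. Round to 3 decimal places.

0.598

Micro-averaging pools counts across classes: ΣTP=55, ΣFP=37, ΣFN=37.
Micro-precision = TP/(TP+FP) on pooled counts = 0.598 (equals overall accuracy in single-label multiclass).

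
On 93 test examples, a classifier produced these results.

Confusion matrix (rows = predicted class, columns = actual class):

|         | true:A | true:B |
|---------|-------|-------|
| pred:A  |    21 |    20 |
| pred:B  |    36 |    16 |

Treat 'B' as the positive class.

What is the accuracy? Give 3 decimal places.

Accuracy = (TP+TN)/N = (16+21)/93 = 0.398

0.398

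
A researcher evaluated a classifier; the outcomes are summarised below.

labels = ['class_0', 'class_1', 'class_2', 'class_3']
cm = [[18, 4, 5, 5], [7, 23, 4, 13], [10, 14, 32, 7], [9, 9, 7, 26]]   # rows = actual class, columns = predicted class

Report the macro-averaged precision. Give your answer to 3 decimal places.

0.511

Per-class precision (TP/(TP+FP)):
  class_0: TP=18, FP=7+10+9=26 → 18/44 = 0.4091
  class_1: TP=23, FP=4+14+9=27 → 23/50 = 0.4600
  class_2: TP=32, FP=5+4+7=16 → 32/48 = 0.6667
  class_3: TP=26, FP=5+13+7=25 → 26/51 = 0.5098
Macro-precision = mean = (0.4091 + 0.4600 + 0.6667 + 0.5098) / 4 = 0.511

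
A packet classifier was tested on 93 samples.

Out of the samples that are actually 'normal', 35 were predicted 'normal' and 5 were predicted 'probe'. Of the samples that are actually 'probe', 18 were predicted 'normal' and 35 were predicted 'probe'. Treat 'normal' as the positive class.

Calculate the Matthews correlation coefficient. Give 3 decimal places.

MCC = (TP·TN − FP·FN) / √((TP+FP)(TP+FN)(TN+FP)(TN+FN))
Numerator = 35·35 − 18·5 = 1135
Denominator = √(53·40·53·40) = √4494400 = 2120.0000
MCC = 1135 / 2120.0000 = 0.535

0.535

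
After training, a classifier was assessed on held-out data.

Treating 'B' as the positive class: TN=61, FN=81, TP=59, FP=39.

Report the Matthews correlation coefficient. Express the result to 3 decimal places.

MCC = (TP·TN − FP·FN) / √((TP+FP)(TP+FN)(TN+FP)(TN+FN))
Numerator = 59·61 − 39·81 = 440
Denominator = √(98·140·100·142) = √194824000 = 13957.9368
MCC = 440 / 13957.9368 = 0.032

0.032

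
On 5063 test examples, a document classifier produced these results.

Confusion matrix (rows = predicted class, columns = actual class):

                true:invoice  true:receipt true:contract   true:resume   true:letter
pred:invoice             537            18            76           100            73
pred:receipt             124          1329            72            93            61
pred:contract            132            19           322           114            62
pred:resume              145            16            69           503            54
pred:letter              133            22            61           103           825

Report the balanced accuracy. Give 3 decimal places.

0.661

Balanced accuracy = mean of per-class recall.
  invoice: recall = 537/1071 = 0.5014
  receipt: recall = 1329/1404 = 0.9466
  contract: recall = 322/600 = 0.5367
  resume: recall = 503/913 = 0.5509
  letter: recall = 825/1075 = 0.7674
Mean = (0.5014 + 0.9466 + 0.5367 + 0.5509 + 0.7674) / 5 = 0.661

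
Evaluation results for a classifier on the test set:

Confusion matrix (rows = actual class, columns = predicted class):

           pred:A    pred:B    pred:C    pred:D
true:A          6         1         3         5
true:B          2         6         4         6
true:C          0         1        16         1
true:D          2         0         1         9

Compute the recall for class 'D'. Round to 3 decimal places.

0.750

One-vs-rest for 'D': TP = diagonal; FP = other classes predicted 'D'; FN = 'D' predicted as other.
recall = TP/(TP+FN).
D: TP=9, FN=2+0+1=3 → 9/12 = 0.7500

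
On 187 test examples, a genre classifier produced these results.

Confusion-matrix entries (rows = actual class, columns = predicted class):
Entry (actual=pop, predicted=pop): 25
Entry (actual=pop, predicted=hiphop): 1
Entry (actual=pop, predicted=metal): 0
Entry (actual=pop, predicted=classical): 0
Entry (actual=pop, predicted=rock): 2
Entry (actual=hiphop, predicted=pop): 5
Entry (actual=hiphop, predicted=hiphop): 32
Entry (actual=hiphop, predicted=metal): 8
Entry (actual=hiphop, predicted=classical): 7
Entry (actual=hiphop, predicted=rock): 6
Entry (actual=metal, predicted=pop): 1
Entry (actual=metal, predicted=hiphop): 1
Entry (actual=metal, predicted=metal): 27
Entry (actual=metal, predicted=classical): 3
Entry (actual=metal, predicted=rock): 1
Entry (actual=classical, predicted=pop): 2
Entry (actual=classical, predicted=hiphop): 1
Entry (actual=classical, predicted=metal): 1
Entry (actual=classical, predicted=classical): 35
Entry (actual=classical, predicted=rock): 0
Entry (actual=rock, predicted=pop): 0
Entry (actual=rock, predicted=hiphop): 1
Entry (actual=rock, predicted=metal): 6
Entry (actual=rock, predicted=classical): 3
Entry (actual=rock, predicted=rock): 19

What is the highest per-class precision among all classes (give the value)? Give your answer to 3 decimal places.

Per-class precision (TP/(TP+FP)):
  pop: TP=25, FP=5+1+2+0=8 → 25/33 = 0.7576
  hiphop: TP=32, FP=1+1+1+1=4 → 32/36 = 0.8889
  metal: TP=27, FP=0+8+1+6=15 → 27/42 = 0.6429
  classical: TP=35, FP=0+7+3+3=13 → 35/48 = 0.7292
  rock: TP=19, FP=2+6+1+0=9 → 19/28 = 0.6786
Highest is class 'hiphop' with precision = 0.889.

0.889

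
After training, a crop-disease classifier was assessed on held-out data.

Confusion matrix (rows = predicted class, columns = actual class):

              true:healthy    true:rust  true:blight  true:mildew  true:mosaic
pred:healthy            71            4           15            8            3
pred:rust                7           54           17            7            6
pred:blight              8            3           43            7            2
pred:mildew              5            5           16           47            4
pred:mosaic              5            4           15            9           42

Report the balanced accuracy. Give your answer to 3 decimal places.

Balanced accuracy = mean of per-class recall.
  healthy: recall = 71/96 = 0.7396
  rust: recall = 54/70 = 0.7714
  blight: recall = 43/106 = 0.4057
  mildew: recall = 47/78 = 0.6026
  mosaic: recall = 42/57 = 0.7368
Mean = (0.7396 + 0.7714 + 0.4057 + 0.6026 + 0.7368) / 5 = 0.651

0.651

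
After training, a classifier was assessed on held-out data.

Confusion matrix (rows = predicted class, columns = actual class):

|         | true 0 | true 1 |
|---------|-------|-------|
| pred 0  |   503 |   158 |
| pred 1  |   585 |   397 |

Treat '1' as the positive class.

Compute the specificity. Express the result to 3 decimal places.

0.462

Specificity = TN/(TN+FP) = 503/(503+585) = 0.462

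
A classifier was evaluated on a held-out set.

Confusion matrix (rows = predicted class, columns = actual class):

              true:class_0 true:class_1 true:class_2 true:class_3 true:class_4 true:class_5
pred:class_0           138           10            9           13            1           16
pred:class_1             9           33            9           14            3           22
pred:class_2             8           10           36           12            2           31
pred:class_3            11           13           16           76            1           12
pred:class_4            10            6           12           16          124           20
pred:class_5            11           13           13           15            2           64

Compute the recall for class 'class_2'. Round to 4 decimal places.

recall = TP/(TP+FN).
class_2: TP=36, FN=9+9+16+12+13=59 → 36/95 = 0.37895

0.3789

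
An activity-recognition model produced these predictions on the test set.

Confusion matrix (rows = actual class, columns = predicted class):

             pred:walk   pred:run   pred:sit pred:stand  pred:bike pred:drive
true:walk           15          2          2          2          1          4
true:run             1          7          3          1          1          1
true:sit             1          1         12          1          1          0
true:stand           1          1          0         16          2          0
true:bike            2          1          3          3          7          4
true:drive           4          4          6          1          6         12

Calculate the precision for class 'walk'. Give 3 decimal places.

precision = TP/(TP+FP).
walk: TP=15, FP=1+1+1+2+4=9 → 15/24 = 0.6250

0.625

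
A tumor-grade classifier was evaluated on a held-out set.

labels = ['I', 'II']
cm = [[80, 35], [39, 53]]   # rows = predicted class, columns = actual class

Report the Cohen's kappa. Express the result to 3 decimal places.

0.273

Observed agreement pₒ = trace/N = 133/207 = 0.6425
Expected agreement pₑ = Σ (rowᵢ·colᵢ)/N² = (119·115 + 88·92)/207² = 0.5083
κ = (pₒ − pₑ)/(1 − pₑ) = (0.6425 − 0.5083)/(1 − 0.5083) = 0.273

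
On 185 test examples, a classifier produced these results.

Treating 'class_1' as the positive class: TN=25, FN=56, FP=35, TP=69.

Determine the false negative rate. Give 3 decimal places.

0.448

FNR = FN/(FN+TP) = 56/(56+69) = 0.448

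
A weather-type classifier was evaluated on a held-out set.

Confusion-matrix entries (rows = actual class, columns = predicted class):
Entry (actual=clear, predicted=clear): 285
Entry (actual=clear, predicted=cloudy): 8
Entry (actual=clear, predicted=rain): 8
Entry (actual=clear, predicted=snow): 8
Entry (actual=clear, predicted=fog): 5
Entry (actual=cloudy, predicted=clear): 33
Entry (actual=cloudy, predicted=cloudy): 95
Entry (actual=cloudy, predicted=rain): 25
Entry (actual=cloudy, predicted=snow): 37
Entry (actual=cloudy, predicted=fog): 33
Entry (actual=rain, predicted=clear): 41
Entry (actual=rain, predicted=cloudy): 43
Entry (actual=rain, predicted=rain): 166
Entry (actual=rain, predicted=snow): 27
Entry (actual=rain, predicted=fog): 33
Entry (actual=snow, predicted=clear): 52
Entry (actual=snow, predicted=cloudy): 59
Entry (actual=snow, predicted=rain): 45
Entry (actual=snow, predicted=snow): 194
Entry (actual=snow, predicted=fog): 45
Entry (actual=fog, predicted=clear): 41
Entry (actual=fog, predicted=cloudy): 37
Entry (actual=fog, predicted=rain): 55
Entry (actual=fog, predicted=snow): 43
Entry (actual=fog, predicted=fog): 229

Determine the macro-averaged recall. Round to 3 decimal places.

Per-class recall (TP/(TP+FN)):
  clear: TP=285, FN=8+8+8+5=29 → 285/314 = 0.9076
  cloudy: TP=95, FN=33+25+37+33=128 → 95/223 = 0.4260
  rain: TP=166, FN=41+43+27+33=144 → 166/310 = 0.5355
  snow: TP=194, FN=52+59+45+45=201 → 194/395 = 0.4911
  fog: TP=229, FN=41+37+55+43=176 → 229/405 = 0.5654
Macro-recall = mean = (0.9076 + 0.4260 + 0.5355 + 0.4911 + 0.5654) / 5 = 0.585

0.585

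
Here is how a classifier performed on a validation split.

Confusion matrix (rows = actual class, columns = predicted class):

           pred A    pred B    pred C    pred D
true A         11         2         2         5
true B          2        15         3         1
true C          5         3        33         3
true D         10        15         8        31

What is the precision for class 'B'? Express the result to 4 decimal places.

0.4286

precision = TP/(TP+FP).
B: TP=15, FP=2+3+15=20 → 15/35 = 0.42857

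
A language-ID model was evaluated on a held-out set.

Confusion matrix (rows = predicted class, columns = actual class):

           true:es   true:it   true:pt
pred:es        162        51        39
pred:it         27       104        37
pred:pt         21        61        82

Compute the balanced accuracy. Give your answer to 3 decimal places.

0.591

Balanced accuracy = mean of per-class recall.
  es: recall = 162/210 = 0.7714
  it: recall = 104/216 = 0.4815
  pt: recall = 82/158 = 0.5190
Mean = (0.7714 + 0.4815 + 0.5190) / 3 = 0.591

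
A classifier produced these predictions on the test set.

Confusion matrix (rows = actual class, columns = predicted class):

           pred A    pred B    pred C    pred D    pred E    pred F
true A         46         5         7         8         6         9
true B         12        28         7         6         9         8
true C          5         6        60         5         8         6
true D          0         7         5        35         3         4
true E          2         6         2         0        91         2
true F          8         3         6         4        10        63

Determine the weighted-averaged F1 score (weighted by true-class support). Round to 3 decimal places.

Per-class F1 score (2·TP/(2·TP+FP+FN)):
  A: TP=46, FP=12+5+0+2+8=27, FN=5+7+8+6+9=35 → 92/154 = 0.5974
  B: TP=28, FP=5+6+7+6+3=27, FN=12+7+6+9+8=42 → 56/125 = 0.4480
  C: TP=60, FP=7+7+5+2+6=27, FN=5+6+5+8+6=30 → 120/177 = 0.6780
  D: TP=35, FP=8+6+5+0+4=23, FN=0+7+5+3+4=19 → 70/112 = 0.6250
  E: TP=91, FP=6+9+8+3+10=36, FN=2+6+2+0+2=12 → 182/230 = 0.7913
  F: TP=63, FP=9+8+6+4+2=29, FN=8+3+6+4+10=31 → 126/186 = 0.6774
Weighted-F1 score = Σ (supportᵢ/N)·F1 scoreᵢ with N=492: (81/492)·0.5974 + (70/492)·0.4480 + (90/492)·0.6780 + (54/492)·0.6250 + (103/492)·0.7913 + (94/492)·0.6774 = 0.650

0.650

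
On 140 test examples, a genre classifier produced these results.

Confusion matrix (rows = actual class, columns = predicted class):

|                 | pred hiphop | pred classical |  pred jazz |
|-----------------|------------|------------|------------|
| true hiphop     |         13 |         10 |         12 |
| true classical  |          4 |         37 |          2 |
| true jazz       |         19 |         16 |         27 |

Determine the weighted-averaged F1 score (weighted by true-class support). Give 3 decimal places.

Per-class F1 score (2·TP/(2·TP+FP+FN)):
  hiphop: TP=13, FP=4+19=23, FN=10+12=22 → 26/71 = 0.3662
  classical: TP=37, FP=10+16=26, FN=4+2=6 → 74/106 = 0.6981
  jazz: TP=27, FP=12+2=14, FN=19+16=35 → 54/103 = 0.5243
Weighted-F1 score = Σ (supportᵢ/N)·F1 scoreᵢ with N=140: (35/140)·0.3662 + (43/140)·0.6981 + (62/140)·0.5243 = 0.538

0.538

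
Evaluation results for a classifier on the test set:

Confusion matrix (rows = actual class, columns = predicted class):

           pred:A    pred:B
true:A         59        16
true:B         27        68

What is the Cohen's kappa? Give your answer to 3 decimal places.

Observed agreement pₒ = trace/N = 127/170 = 0.7471
Expected agreement pₑ = Σ (rowᵢ·colᵢ)/N² = (75·86 + 95·84)/170² = 0.4993
κ = (pₒ − pₑ)/(1 − pₑ) = (0.7471 − 0.4993)/(1 − 0.4993) = 0.495

0.495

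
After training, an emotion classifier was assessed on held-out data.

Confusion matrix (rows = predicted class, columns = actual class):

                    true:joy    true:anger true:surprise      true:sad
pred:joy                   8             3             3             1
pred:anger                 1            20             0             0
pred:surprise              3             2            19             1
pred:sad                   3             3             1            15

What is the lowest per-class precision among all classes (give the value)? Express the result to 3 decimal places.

0.533

Per-class precision (TP/(TP+FP)):
  joy: TP=8, FP=3+3+1=7 → 8/15 = 0.5333
  anger: TP=20, FP=1+0+0=1 → 20/21 = 0.9524
  surprise: TP=19, FP=3+2+1=6 → 19/25 = 0.7600
  sad: TP=15, FP=3+3+1=7 → 15/22 = 0.6818
Lowest is class 'joy' with precision = 0.533.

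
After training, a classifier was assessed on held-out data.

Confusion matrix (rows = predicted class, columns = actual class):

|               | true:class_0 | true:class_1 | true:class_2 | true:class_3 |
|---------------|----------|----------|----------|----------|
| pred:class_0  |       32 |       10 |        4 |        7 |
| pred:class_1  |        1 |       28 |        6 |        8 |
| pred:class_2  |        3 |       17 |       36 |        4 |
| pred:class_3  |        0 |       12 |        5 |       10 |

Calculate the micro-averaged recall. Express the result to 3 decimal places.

0.579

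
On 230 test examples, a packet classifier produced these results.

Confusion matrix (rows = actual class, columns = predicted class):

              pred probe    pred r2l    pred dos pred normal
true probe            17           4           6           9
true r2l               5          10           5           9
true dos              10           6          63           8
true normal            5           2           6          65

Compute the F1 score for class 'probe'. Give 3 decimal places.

0.466

F1 score = 2·TP/(2·TP+FP+FN).
probe: TP=17, FP=5+10+5=20, FN=4+6+9=19 → 34/73 = 0.4658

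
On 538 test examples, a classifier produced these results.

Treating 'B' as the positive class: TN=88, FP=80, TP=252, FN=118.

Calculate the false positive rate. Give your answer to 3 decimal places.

FPR = FP/(FP+TN) = 80/(80+88) = 0.476

0.476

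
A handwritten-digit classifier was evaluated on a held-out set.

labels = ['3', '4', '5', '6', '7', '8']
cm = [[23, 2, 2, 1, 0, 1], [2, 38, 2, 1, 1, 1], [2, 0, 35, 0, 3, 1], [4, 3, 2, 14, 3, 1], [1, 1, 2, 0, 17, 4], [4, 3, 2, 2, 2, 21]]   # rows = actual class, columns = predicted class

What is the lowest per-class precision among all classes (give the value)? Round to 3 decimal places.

0.639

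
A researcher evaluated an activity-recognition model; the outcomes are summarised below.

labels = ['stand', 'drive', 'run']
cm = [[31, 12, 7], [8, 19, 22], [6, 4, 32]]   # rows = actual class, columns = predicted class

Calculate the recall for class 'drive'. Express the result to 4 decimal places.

0.3878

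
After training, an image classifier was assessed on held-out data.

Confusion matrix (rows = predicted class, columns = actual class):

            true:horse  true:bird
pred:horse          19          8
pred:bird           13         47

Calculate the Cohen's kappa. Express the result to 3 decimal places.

0.463

Observed agreement pₒ = trace/N = 66/87 = 0.7586
Expected agreement pₑ = Σ (rowᵢ·colᵢ)/N² = (32·27 + 55·60)/87² = 0.5501
κ = (pₒ − pₑ)/(1 − pₑ) = (0.7586 − 0.5501)/(1 − 0.5501) = 0.463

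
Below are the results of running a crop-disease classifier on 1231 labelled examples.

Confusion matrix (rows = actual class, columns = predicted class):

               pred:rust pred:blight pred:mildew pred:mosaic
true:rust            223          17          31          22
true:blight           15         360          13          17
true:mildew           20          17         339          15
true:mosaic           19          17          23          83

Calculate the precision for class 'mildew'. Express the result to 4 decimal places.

0.8350

Take TP from the diagonal, FP from the rest of the 'mildew' prediction marginal, FN from the rest of the 'mildew' actual marginal.
precision = TP/(TP+FP).
mildew: TP=339, FP=31+13+23=67 → 339/406 = 0.83498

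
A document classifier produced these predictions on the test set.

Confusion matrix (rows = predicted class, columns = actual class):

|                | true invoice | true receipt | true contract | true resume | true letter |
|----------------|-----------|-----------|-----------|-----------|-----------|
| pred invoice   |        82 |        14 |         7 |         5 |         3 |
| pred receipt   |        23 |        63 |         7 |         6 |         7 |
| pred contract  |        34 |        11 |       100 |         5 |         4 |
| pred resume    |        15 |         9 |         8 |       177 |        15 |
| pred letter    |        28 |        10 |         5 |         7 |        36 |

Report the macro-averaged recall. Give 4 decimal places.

0.6531

Per-class recall (TP/(TP+FN)):
  invoice: TP=82, FN=23+34+15+28=100 → 82/182 = 0.45055
  receipt: TP=63, FN=14+11+9+10=44 → 63/107 = 0.58879
  contract: TP=100, FN=7+7+8+5=27 → 100/127 = 0.78740
  resume: TP=177, FN=5+6+5+7=23 → 177/200 = 0.88500
  letter: TP=36, FN=3+7+4+15=29 → 36/65 = 0.55385
Macro-recall = mean = (0.45055 + 0.58879 + 0.78740 + 0.88500 + 0.55385) / 5 = 0.6531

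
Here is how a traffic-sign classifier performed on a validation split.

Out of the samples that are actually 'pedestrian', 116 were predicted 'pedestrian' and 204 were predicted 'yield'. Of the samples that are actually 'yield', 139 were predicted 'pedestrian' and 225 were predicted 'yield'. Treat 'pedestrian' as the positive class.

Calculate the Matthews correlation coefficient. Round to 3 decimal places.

-0.020

MCC = (TP·TN − FP·FN) / √((TP+FP)(TP+FN)(TN+FP)(TN+FN))
Numerator = 116·225 − 139·204 = -2256
Denominator = √(255·320·364·429) = √12742329600 = 112881.9277
MCC = -2256 / 112881.9277 = -0.020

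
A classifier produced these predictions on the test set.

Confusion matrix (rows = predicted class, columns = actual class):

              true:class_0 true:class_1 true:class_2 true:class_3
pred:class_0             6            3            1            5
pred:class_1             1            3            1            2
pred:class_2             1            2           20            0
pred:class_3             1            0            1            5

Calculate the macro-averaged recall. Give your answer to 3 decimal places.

0.582

Per-class recall (TP/(TP+FN)):
  class_0: TP=6, FN=1+1+1=3 → 6/9 = 0.6667
  class_1: TP=3, FN=3+2+0=5 → 3/8 = 0.3750
  class_2: TP=20, FN=1+1+1=3 → 20/23 = 0.8696
  class_3: TP=5, FN=5+2+0=7 → 5/12 = 0.4167
Macro-recall = mean = (0.6667 + 0.3750 + 0.8696 + 0.4167) / 4 = 0.582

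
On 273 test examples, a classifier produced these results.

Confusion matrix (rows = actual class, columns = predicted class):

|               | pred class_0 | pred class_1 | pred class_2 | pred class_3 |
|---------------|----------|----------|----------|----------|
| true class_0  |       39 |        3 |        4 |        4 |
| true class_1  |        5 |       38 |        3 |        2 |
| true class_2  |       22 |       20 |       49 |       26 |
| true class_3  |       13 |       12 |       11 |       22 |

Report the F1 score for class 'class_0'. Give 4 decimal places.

0.6047

Treat 'class_0' as positive and all other classes as negative.
F1 score = 2·TP/(2·TP+FP+FN).
class_0: TP=39, FP=5+22+13=40, FN=3+4+4=11 → 78/129 = 0.60465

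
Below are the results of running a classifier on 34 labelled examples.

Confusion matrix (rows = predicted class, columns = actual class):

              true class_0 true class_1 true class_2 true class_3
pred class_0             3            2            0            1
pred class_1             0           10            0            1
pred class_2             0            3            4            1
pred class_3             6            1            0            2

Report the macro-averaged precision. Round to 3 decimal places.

0.533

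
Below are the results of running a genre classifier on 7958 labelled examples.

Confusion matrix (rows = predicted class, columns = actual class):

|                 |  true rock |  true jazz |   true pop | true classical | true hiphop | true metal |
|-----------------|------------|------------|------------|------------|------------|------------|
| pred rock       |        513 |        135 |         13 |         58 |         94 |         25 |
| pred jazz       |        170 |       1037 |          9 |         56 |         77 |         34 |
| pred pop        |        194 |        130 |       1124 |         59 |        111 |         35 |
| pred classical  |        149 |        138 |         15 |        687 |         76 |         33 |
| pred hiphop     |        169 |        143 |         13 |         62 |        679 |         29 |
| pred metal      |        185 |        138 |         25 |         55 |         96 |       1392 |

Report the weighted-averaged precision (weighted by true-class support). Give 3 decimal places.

Per-class precision (TP/(TP+FP)):
  rock: TP=513, FP=135+13+58+94+25=325 → 513/838 = 0.6122
  jazz: TP=1037, FP=170+9+56+77+34=346 → 1037/1383 = 0.7498
  pop: TP=1124, FP=194+130+59+111+35=529 → 1124/1653 = 0.6800
  classical: TP=687, FP=149+138+15+76+33=411 → 687/1098 = 0.6257
  hiphop: TP=679, FP=169+143+13+62+29=416 → 679/1095 = 0.6201
  metal: TP=1392, FP=185+138+25+55+96=499 → 1392/1891 = 0.7361
Weighted-precision = Σ (supportᵢ/N)·precisionᵢ with N=7958: (1380/7958)·0.6122 + (1721/7958)·0.7498 + (1199/7958)·0.6800 + (977/7958)·0.6257 + (1133/7958)·0.6201 + (1548/7958)·0.7361 = 0.679

0.679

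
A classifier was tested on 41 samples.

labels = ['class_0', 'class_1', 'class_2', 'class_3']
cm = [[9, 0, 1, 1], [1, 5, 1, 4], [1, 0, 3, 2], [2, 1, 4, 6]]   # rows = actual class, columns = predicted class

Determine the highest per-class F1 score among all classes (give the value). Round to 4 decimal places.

Per-class F1 score (2·TP/(2·TP+FP+FN)):
  class_0: TP=9, FP=1+1+2=4, FN=0+1+1=2 → 18/24 = 0.75000
  class_1: TP=5, FP=0+0+1=1, FN=1+1+4=6 → 10/17 = 0.58824
  class_2: TP=3, FP=1+1+4=6, FN=1+0+2=3 → 6/15 = 0.40000
  class_3: TP=6, FP=1+4+2=7, FN=2+1+4=7 → 12/26 = 0.46154
Highest is class 'class_0' with F1 score = 0.7500.

0.7500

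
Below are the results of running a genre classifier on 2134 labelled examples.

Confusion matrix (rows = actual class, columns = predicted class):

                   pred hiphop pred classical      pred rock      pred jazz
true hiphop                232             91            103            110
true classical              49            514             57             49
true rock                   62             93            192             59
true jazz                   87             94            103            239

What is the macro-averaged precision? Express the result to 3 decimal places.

Per-class precision (TP/(TP+FP)):
  hiphop: TP=232, FP=49+62+87=198 → 232/430 = 0.5395
  classical: TP=514, FP=91+93+94=278 → 514/792 = 0.6490
  rock: TP=192, FP=103+57+103=263 → 192/455 = 0.4220
  jazz: TP=239, FP=110+49+59=218 → 239/457 = 0.5230
Macro-precision = mean = (0.5395 + 0.6490 + 0.4220 + 0.5230) / 4 = 0.533

0.533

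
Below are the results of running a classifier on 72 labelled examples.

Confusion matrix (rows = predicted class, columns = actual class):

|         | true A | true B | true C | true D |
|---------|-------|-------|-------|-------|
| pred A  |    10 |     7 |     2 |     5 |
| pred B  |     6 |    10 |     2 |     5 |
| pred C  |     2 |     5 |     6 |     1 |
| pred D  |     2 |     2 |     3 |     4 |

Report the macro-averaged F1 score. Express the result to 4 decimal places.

0.4081

Per-class F1 score (2·TP/(2·TP+FP+FN)):
  A: TP=10, FP=7+2+5=14, FN=6+2+2=10 → 20/44 = 0.45455
  B: TP=10, FP=6+2+5=13, FN=7+5+2=14 → 20/47 = 0.42553
  C: TP=6, FP=2+5+1=8, FN=2+2+3=7 → 12/27 = 0.44444
  D: TP=4, FP=2+2+3=7, FN=5+5+1=11 → 8/26 = 0.30769
Macro-F1 score = mean = (0.45455 + 0.42553 + 0.44444 + 0.30769) / 4 = 0.4081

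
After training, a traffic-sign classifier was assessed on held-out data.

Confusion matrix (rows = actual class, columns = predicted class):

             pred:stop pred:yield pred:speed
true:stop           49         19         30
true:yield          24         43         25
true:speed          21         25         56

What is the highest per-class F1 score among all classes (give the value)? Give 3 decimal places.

0.526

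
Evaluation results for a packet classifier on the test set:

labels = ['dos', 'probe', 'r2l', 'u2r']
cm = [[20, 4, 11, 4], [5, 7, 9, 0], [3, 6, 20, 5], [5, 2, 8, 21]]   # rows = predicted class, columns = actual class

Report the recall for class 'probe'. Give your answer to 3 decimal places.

Treat 'probe' as positive and all other classes as negative.
recall = TP/(TP+FN).
probe: TP=7, FN=4+6+2=12 → 7/19 = 0.3684

0.368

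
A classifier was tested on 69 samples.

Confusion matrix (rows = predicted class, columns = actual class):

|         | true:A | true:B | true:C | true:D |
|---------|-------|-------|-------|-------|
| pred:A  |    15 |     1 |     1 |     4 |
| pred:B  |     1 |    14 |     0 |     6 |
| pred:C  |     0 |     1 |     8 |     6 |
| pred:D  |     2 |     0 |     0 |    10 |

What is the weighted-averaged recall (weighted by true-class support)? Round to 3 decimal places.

0.681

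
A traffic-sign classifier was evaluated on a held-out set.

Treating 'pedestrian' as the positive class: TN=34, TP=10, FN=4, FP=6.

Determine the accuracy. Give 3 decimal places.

Accuracy = (TP+TN)/N = (10+34)/54 = 0.815

0.815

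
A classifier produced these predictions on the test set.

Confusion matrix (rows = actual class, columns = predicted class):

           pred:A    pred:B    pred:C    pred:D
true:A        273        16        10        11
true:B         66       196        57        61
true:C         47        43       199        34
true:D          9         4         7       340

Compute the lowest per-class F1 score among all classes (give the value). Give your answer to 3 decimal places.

0.613

Per-class F1 score (2·TP/(2·TP+FP+FN)):
  A: TP=273, FP=66+47+9=122, FN=16+10+11=37 → 546/705 = 0.7745
  B: TP=196, FP=16+43+4=63, FN=66+57+61=184 → 392/639 = 0.6135
  C: TP=199, FP=10+57+7=74, FN=47+43+34=124 → 398/596 = 0.6678
  D: TP=340, FP=11+61+34=106, FN=9+4+7=20 → 680/806 = 0.8437
Lowest is class 'B' with F1 score = 0.613.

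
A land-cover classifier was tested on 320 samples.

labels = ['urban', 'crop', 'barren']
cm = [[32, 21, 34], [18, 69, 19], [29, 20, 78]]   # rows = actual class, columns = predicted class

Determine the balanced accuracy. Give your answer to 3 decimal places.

Balanced accuracy = mean of per-class recall.
  urban: recall = 32/87 = 0.3678
  crop: recall = 69/106 = 0.6509
  barren: recall = 78/127 = 0.6142
Mean = (0.3678 + 0.6509 + 0.6142) / 3 = 0.544

0.544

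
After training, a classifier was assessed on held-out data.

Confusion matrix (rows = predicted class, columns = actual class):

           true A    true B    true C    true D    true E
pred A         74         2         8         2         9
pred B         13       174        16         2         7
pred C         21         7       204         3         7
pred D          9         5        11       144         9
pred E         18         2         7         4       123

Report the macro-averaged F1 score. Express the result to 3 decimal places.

Per-class F1 score (2·TP/(2·TP+FP+FN)):
  A: TP=74, FP=2+8+2+9=21, FN=13+21+9+18=61 → 148/230 = 0.6435
  B: TP=174, FP=13+16+2+7=38, FN=2+7+5+2=16 → 348/402 = 0.8657
  C: TP=204, FP=21+7+3+7=38, FN=8+16+11+7=42 → 408/488 = 0.8361
  D: TP=144, FP=9+5+11+9=34, FN=2+2+3+4=11 → 288/333 = 0.8649
  E: TP=123, FP=18+2+7+4=31, FN=9+7+7+9=32 → 246/309 = 0.7961
Macro-F1 score = mean = (0.6435 + 0.8657 + 0.8361 + 0.8649 + 0.7961) / 5 = 0.801

0.801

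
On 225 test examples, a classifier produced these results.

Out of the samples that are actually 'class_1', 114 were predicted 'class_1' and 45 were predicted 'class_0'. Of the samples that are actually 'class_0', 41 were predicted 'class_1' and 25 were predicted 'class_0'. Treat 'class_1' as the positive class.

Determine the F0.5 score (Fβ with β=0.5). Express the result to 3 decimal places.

0.732

Fβ = (1+β²)·TP / ((1+β²)·TP + β²·FN + FP), with β²=1/4
= 1.25·114 / (1.25·114 + 0.25·45 + 41) = 0.732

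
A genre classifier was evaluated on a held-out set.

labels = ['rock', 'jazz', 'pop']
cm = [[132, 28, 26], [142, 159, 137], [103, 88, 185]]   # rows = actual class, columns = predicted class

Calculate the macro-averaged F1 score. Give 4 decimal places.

0.4753

Per-class F1 score (2·TP/(2·TP+FP+FN)):
  rock: TP=132, FP=142+103=245, FN=28+26=54 → 264/563 = 0.46892
  jazz: TP=159, FP=28+88=116, FN=142+137=279 → 318/713 = 0.44600
  pop: TP=185, FP=26+137=163, FN=103+88=191 → 370/724 = 0.51105
Macro-F1 score = mean = (0.46892 + 0.44600 + 0.51105) / 3 = 0.4753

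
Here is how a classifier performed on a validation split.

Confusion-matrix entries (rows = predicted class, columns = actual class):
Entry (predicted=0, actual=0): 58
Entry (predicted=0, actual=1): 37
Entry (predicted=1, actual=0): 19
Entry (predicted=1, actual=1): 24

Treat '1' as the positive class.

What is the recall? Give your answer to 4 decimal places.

0.3934

Recall = TP/(TP+FN) = 24/(24+37) = 24/61 = 0.3934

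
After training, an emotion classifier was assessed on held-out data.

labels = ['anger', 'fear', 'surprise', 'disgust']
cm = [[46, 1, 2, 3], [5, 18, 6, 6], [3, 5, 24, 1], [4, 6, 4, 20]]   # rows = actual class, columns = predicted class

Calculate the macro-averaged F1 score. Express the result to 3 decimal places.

Per-class F1 score (2·TP/(2·TP+FP+FN)):
  anger: TP=46, FP=5+3+4=12, FN=1+2+3=6 → 92/110 = 0.8364
  fear: TP=18, FP=1+5+6=12, FN=5+6+6=17 → 36/65 = 0.5538
  surprise: TP=24, FP=2+6+4=12, FN=3+5+1=9 → 48/69 = 0.6957
  disgust: TP=20, FP=3+6+1=10, FN=4+6+4=14 → 40/64 = 0.6250
Macro-F1 score = mean = (0.8364 + 0.5538 + 0.6957 + 0.6250) / 4 = 0.678

0.678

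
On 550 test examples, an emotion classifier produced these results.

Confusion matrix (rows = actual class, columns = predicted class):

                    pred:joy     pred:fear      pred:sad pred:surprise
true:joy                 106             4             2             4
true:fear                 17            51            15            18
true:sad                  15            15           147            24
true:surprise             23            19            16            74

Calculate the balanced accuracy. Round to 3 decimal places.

0.678

Balanced accuracy = mean of per-class recall.
  joy: recall = 106/116 = 0.9138
  fear: recall = 51/101 = 0.5050
  sad: recall = 147/201 = 0.7313
  surprise: recall = 74/132 = 0.5606
Mean = (0.9138 + 0.5050 + 0.7313 + 0.5606) / 4 = 0.678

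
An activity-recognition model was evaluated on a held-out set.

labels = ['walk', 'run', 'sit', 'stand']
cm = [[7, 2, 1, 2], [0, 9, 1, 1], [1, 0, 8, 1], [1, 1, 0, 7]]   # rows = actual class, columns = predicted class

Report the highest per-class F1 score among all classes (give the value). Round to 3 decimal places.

0.800

Per-class F1 score (2·TP/(2·TP+FP+FN)):
  walk: TP=7, FP=0+1+1=2, FN=2+1+2=5 → 14/21 = 0.6667
  run: TP=9, FP=2+0+1=3, FN=0+1+1=2 → 18/23 = 0.7826
  sit: TP=8, FP=1+1+0=2, FN=1+0+1=2 → 16/20 = 0.8000
  stand: TP=7, FP=2+1+1=4, FN=1+1+0=2 → 14/20 = 0.7000
Highest is class 'sit' with F1 score = 0.800.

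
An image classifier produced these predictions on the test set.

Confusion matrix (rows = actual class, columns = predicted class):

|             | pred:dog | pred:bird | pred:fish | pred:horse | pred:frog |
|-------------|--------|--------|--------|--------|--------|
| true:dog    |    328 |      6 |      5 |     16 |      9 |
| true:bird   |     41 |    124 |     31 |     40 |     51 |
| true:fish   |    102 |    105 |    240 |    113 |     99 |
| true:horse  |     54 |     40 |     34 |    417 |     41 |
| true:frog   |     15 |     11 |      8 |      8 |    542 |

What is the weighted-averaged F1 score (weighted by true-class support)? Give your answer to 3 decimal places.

0.647

Per-class F1 score (2·TP/(2·TP+FP+FN)):
  dog: TP=328, FP=41+102+54+15=212, FN=6+5+16+9=36 → 656/904 = 0.7257
  bird: TP=124, FP=6+105+40+11=162, FN=41+31+40+51=163 → 248/573 = 0.4328
  fish: TP=240, FP=5+31+34+8=78, FN=102+105+113+99=419 → 480/977 = 0.4913
  horse: TP=417, FP=16+40+113+8=177, FN=54+40+34+41=169 → 834/1180 = 0.7068
  frog: TP=542, FP=9+51+99+41=200, FN=15+11+8+8=42 → 1084/1326 = 0.8175
Weighted-F1 score = Σ (supportᵢ/N)·F1 scoreᵢ with N=2480: (364/2480)·0.7257 + (287/2480)·0.4328 + (659/2480)·0.4913 + (586/2480)·0.7068 + (584/2480)·0.8175 = 0.647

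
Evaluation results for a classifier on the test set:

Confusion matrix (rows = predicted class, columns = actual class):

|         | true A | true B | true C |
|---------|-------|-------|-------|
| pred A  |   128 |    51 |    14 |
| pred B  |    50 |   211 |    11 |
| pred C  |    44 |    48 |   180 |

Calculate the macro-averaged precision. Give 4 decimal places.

0.7002

Per-class precision (TP/(TP+FP)):
  A: TP=128, FP=51+14=65 → 128/193 = 0.66321
  B: TP=211, FP=50+11=61 → 211/272 = 0.77574
  C: TP=180, FP=44+48=92 → 180/272 = 0.66176
Macro-precision = mean = (0.66321 + 0.77574 + 0.66176) / 3 = 0.7002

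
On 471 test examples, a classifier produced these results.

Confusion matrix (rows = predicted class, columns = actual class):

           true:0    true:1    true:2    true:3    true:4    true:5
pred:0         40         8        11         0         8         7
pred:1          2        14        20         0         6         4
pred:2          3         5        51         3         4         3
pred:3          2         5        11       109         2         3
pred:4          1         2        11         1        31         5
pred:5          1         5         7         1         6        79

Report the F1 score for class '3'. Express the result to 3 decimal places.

0.886

F1 score = 2·TP/(2·TP+FP+FN).
3: TP=109, FP=2+5+11+2+3=23, FN=0+0+3+1+1=5 → 218/246 = 0.8862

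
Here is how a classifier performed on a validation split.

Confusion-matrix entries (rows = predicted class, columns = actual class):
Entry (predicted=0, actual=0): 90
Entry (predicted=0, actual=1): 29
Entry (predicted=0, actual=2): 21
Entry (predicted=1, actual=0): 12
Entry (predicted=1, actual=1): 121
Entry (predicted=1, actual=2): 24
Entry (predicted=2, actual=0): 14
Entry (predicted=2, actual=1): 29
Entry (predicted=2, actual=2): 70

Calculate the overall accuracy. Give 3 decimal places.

Accuracy = trace / total = (90+121+70=281) / 410 = 281/410 = 0.685

0.685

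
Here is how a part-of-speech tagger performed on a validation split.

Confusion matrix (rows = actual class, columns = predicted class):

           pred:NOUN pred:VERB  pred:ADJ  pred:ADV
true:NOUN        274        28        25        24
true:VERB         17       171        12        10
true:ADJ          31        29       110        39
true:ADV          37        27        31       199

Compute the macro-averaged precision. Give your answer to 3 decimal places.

Per-class precision (TP/(TP+FP)):
  NOUN: TP=274, FP=17+31+37=85 → 274/359 = 0.7632
  VERB: TP=171, FP=28+29+27=84 → 171/255 = 0.6706
  ADJ: TP=110, FP=25+12+31=68 → 110/178 = 0.6180
  ADV: TP=199, FP=24+10+39=73 → 199/272 = 0.7316
Macro-precision = mean = (0.7632 + 0.6706 + 0.6180 + 0.7316) / 4 = 0.696

0.696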